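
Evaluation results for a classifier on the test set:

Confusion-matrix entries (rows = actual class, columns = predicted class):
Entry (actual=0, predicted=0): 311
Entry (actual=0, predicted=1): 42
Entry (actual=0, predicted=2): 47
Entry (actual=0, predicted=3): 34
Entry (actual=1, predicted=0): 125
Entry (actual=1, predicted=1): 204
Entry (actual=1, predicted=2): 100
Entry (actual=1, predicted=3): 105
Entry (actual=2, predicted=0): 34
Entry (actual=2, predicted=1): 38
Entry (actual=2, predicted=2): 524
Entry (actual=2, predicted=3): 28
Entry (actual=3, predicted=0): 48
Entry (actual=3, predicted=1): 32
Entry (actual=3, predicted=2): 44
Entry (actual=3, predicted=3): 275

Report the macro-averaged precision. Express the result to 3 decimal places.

Per-class precision (TP/(TP+FP)):
  0: TP=311, FP=125+34+48=207 → 311/518 = 0.6004
  1: TP=204, FP=42+38+32=112 → 204/316 = 0.6456
  2: TP=524, FP=47+100+44=191 → 524/715 = 0.7329
  3: TP=275, FP=34+105+28=167 → 275/442 = 0.6222
Macro-precision = mean = (0.6004 + 0.6456 + 0.7329 + 0.6222) / 4 = 0.650

0.650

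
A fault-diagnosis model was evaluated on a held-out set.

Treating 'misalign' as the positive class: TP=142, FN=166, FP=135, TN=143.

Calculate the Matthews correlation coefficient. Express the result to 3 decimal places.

MCC = (TP·TN − FP·FN) / √((TP+FP)(TP+FN)(TN+FP)(TN+FN))
Numerator = 142·143 − 135·166 = -2104
Denominator = √(277·308·278·309) = √7328815032 = 85608.4986
MCC = -2104 / 85608.4986 = -0.025

-0.025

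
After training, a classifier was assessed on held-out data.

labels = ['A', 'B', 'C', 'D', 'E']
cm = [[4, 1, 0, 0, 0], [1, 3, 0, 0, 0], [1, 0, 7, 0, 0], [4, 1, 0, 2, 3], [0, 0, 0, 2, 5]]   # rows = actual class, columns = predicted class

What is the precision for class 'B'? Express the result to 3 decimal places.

0.600

Take TP from the diagonal, FP from the rest of the 'B' prediction marginal, FN from the rest of the 'B' actual marginal.
precision = TP/(TP+FP).
B: TP=3, FP=1+0+1+0=2 → 3/5 = 0.6000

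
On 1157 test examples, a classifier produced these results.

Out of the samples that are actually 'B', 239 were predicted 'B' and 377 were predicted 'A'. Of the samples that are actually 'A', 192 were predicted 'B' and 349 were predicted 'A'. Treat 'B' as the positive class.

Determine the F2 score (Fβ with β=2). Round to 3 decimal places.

0.413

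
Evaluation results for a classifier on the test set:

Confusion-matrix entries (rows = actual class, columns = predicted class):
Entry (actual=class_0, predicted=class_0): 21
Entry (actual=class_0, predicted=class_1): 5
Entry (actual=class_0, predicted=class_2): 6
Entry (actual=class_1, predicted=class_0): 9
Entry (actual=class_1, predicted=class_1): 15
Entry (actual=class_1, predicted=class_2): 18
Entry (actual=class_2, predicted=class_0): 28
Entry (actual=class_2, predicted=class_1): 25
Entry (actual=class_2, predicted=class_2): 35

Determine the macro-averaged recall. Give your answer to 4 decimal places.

Per-class recall (TP/(TP+FN)):
  class_0: TP=21, FN=5+6=11 → 21/32 = 0.65625
  class_1: TP=15, FN=9+18=27 → 15/42 = 0.35714
  class_2: TP=35, FN=28+25=53 → 35/88 = 0.39773
Macro-recall = mean = (0.65625 + 0.35714 + 0.39773) / 3 = 0.4704

0.4704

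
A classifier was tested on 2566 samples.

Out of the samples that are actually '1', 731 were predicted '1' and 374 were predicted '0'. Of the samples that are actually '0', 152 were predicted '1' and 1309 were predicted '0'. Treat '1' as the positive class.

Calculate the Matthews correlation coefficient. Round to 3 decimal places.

0.581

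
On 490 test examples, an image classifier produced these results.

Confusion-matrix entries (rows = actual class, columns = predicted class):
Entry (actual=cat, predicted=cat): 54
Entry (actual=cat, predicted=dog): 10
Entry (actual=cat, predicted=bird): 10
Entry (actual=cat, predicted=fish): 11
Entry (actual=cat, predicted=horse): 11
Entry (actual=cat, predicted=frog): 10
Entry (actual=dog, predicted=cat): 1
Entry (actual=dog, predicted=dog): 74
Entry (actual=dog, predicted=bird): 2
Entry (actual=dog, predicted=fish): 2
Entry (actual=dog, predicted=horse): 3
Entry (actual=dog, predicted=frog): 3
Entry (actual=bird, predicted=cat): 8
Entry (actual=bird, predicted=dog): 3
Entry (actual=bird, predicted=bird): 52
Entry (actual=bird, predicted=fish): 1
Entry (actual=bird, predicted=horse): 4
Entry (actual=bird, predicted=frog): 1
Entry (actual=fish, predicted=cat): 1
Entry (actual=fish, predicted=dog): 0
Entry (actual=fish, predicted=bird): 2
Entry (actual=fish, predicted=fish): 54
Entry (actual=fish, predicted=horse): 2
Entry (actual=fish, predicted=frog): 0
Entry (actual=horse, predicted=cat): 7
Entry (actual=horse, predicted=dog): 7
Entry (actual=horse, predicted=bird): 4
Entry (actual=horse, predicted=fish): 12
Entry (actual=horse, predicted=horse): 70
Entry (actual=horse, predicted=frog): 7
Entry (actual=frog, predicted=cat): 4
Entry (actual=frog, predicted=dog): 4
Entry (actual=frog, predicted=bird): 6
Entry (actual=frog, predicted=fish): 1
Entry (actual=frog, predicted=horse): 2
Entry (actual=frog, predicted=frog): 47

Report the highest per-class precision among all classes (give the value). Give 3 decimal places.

0.761

Per-class precision (TP/(TP+FP)):
  cat: TP=54, FP=1+8+1+7+4=21 → 54/75 = 0.7200
  dog: TP=74, FP=10+3+0+7+4=24 → 74/98 = 0.7551
  bird: TP=52, FP=10+2+2+4+6=24 → 52/76 = 0.6842
  fish: TP=54, FP=11+2+1+12+1=27 → 54/81 = 0.6667
  horse: TP=70, FP=11+3+4+2+2=22 → 70/92 = 0.7609
  frog: TP=47, FP=10+3+1+0+7=21 → 47/68 = 0.6912
Highest is class 'horse' with precision = 0.761.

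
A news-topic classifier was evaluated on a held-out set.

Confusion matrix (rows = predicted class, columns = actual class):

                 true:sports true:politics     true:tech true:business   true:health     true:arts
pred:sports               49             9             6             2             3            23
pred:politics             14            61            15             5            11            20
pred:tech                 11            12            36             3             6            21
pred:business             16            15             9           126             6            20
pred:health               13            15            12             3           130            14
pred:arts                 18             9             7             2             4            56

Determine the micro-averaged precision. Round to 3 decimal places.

0.586

Micro-averaging pools counts across classes: ΣTP=458, ΣFP=324, ΣFN=324.
Micro-precision = TP/(TP+FP) on pooled counts = 0.586 (equals overall accuracy in single-label multiclass).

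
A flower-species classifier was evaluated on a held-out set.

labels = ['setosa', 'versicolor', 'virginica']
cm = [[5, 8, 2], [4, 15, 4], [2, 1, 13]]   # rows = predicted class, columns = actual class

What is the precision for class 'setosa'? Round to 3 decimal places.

0.333

Take TP from the diagonal, FP from the rest of the 'setosa' prediction marginal, FN from the rest of the 'setosa' actual marginal.
precision = TP/(TP+FP).
setosa: TP=5, FP=8+2=10 → 5/15 = 0.3333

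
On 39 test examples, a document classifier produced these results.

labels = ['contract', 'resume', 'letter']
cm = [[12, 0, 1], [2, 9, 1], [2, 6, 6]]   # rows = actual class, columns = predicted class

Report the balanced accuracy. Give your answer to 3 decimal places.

Balanced accuracy = mean of per-class recall.
  contract: recall = 12/13 = 0.9231
  resume: recall = 9/12 = 0.7500
  letter: recall = 6/14 = 0.4286
Mean = (0.9231 + 0.7500 + 0.4286) / 3 = 0.701

0.701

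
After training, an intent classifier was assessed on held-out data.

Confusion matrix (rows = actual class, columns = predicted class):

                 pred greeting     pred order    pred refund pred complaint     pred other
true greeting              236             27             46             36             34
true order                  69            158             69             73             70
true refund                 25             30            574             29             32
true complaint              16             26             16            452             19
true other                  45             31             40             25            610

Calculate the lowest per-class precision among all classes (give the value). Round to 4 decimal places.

Per-class precision (TP/(TP+FP)):
  greeting: TP=236, FP=69+25+16+45=155 → 236/391 = 0.60358
  order: TP=158, FP=27+30+26+31=114 → 158/272 = 0.58088
  refund: TP=574, FP=46+69+16+40=171 → 574/745 = 0.77047
  complaint: TP=452, FP=36+73+29+25=163 → 452/615 = 0.73496
  other: TP=610, FP=34+70+32+19=155 → 610/765 = 0.79739
Lowest is class 'order' with precision = 0.5809.

0.5809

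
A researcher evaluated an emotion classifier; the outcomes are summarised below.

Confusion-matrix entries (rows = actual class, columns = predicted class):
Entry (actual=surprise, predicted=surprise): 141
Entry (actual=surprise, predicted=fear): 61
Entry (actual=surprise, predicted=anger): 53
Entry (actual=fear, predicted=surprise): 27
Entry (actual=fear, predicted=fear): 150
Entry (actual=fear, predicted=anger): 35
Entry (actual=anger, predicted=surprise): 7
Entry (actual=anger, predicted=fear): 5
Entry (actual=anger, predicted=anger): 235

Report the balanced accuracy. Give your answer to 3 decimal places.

Balanced accuracy = mean of per-class recall.
  surprise: recall = 141/255 = 0.5529
  fear: recall = 150/212 = 0.7075
  anger: recall = 235/247 = 0.9514
Mean = (0.5529 + 0.7075 + 0.9514) / 3 = 0.737

0.737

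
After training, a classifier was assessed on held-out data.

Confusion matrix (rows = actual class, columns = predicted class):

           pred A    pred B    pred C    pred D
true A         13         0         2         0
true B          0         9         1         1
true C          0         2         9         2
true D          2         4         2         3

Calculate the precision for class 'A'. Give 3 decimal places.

Take TP from the diagonal, FP from the rest of the 'A' prediction marginal, FN from the rest of the 'A' actual marginal.
precision = TP/(TP+FP).
A: TP=13, FP=0+0+2=2 → 13/15 = 0.8667

0.867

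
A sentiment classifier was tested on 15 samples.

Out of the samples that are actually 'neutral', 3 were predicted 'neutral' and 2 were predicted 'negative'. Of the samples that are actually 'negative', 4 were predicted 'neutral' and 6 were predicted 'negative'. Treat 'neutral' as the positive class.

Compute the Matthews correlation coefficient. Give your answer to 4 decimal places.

0.1890

MCC = (TP·TN − FP·FN) / √((TP+FP)(TP+FN)(TN+FP)(TN+FN))
Numerator = 3·6 − 4·2 = 10
Denominator = √(7·5·10·8) = √2800 = 52.9150
MCC = 10 / 52.9150 = 0.1890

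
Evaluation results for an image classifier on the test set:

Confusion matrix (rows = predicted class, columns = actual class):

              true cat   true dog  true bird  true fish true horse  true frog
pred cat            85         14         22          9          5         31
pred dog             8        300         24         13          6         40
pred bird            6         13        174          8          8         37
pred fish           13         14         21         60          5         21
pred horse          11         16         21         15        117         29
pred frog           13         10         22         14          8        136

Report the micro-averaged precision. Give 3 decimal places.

Micro-averaging pools counts across classes: ΣTP=872, ΣFP=477, ΣFN=477.
Micro-precision = TP/(TP+FP) on pooled counts = 0.646 (equals overall accuracy in single-label multiclass).

0.646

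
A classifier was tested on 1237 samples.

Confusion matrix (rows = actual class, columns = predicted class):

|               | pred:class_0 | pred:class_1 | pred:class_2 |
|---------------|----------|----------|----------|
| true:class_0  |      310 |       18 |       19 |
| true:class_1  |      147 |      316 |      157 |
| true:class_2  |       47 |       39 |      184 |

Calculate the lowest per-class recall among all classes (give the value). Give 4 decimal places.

0.5097

Per-class recall (TP/(TP+FN)):
  class_0: TP=310, FN=18+19=37 → 310/347 = 0.89337
  class_1: TP=316, FN=147+157=304 → 316/620 = 0.50968
  class_2: TP=184, FN=47+39=86 → 184/270 = 0.68148
Lowest is class 'class_1' with recall = 0.5097.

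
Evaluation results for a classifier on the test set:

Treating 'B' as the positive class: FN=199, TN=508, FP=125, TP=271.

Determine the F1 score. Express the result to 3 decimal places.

0.626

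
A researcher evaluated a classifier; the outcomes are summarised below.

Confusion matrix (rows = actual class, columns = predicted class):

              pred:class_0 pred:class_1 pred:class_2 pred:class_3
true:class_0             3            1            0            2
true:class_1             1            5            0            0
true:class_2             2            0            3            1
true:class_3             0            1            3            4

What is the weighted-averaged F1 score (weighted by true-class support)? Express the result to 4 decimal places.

0.5724

Per-class F1 score (2·TP/(2·TP+FP+FN)):
  class_0: TP=3, FP=1+2+0=3, FN=1+0+2=3 → 6/12 = 0.50000
  class_1: TP=5, FP=1+0+1=2, FN=1+0+0=1 → 10/13 = 0.76923
  class_2: TP=3, FP=0+0+3=3, FN=2+0+1=3 → 6/12 = 0.50000
  class_3: TP=4, FP=2+0+1=3, FN=0+1+3=4 → 8/15 = 0.53333
Weighted-F1 score = Σ (supportᵢ/N)·F1 scoreᵢ with N=26: (6/26)·0.50000 + (6/26)·0.76923 + (6/26)·0.50000 + (8/26)·0.53333 = 0.5724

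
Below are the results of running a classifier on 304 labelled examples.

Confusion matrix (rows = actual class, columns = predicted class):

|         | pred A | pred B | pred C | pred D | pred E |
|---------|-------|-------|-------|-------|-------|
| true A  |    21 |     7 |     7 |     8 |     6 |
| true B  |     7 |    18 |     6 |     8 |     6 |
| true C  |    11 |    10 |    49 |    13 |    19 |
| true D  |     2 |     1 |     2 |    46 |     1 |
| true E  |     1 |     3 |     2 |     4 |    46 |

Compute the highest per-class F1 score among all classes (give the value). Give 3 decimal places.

0.702

Per-class F1 score (2·TP/(2·TP+FP+FN)):
  A: TP=21, FP=7+11+2+1=21, FN=7+7+8+6=28 → 42/91 = 0.4615
  B: TP=18, FP=7+10+1+3=21, FN=7+6+8+6=27 → 36/84 = 0.4286
  C: TP=49, FP=7+6+2+2=17, FN=11+10+13+19=53 → 98/168 = 0.5833
  D: TP=46, FP=8+8+13+4=33, FN=2+1+2+1=6 → 92/131 = 0.7023
  E: TP=46, FP=6+6+19+1=32, FN=1+3+2+4=10 → 92/134 = 0.6866
Highest is class 'D' with F1 score = 0.702.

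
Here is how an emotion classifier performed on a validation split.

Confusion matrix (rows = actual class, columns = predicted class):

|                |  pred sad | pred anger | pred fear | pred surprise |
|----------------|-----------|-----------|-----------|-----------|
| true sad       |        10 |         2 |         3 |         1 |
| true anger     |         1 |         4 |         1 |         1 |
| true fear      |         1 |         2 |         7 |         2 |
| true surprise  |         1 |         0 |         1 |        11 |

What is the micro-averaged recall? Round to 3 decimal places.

0.667

Micro-averaging pools counts across classes: ΣTP=32, ΣFP=16, ΣFN=16.
Micro-recall = TP/(TP+FN) on pooled counts = 0.667 (equals overall accuracy in single-label multiclass).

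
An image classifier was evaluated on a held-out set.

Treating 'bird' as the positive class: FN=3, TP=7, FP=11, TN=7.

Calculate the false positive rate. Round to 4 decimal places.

0.6111

FPR = FP/(FP+TN) = 11/(11+7) = 0.6111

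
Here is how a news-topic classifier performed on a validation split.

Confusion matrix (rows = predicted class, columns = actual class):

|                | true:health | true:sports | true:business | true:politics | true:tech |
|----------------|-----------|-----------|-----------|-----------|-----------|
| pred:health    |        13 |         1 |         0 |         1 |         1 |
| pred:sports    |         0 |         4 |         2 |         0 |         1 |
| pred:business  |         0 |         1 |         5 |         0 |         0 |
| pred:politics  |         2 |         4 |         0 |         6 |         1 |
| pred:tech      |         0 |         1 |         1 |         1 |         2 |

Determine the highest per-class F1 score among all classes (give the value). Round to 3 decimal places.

Per-class F1 score (2·TP/(2·TP+FP+FN)):
  health: TP=13, FP=1+0+1+1=3, FN=0+0+2+0=2 → 26/31 = 0.8387
  sports: TP=4, FP=0+2+0+1=3, FN=1+1+4+1=7 → 8/18 = 0.4444
  business: TP=5, FP=0+1+0+0=1, FN=0+2+0+1=3 → 10/14 = 0.7143
  politics: TP=6, FP=2+4+0+1=7, FN=1+0+0+1=2 → 12/21 = 0.5714
  tech: TP=2, FP=0+1+1+1=3, FN=1+1+0+1=3 → 4/10 = 0.4000
Highest is class 'health' with F1 score = 0.839.

0.839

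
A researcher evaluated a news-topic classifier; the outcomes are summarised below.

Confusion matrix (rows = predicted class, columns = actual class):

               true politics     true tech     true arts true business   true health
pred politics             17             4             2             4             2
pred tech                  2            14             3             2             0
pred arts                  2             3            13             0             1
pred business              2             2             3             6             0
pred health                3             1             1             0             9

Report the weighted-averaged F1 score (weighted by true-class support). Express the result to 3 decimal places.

0.615

Per-class F1 score (2·TP/(2·TP+FP+FN)):
  politics: TP=17, FP=4+2+4+2=12, FN=2+2+2+3=9 → 34/55 = 0.6182
  tech: TP=14, FP=2+3+2+0=7, FN=4+3+2+1=10 → 28/45 = 0.6222
  arts: TP=13, FP=2+3+0+1=6, FN=2+3+3+1=9 → 26/41 = 0.6341
  business: TP=6, FP=2+2+3+0=7, FN=4+2+0+0=6 → 12/25 = 0.4800
  health: TP=9, FP=3+1+1+0=5, FN=2+0+1+0=3 → 18/26 = 0.6923
Weighted-F1 score = Σ (supportᵢ/N)·F1 scoreᵢ with N=96: (26/96)·0.6182 + (24/96)·0.6222 + (22/96)·0.6341 + (12/96)·0.4800 + (12/96)·0.6923 = 0.615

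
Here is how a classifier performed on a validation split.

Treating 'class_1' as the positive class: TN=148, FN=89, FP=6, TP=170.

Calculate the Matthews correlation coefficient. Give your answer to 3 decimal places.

0.604

MCC = (TP·TN − FP·FN) / √((TP+FP)(TP+FN)(TN+FP)(TN+FN))
Numerator = 170·148 − 6·89 = 24626
Denominator = √(176·259·154·237) = √1663724832 = 40788.7832
MCC = 24626 / 40788.7832 = 0.604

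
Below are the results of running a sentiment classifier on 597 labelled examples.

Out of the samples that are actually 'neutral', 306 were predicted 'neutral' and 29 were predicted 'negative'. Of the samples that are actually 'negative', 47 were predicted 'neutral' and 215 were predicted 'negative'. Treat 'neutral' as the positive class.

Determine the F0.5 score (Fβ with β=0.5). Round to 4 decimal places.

0.8758

Fβ = (1+β²)·TP / ((1+β²)·TP + β²·FN + FP), with β²=1/4
= 1.25·306 / (1.25·306 + 0.25·29 + 47) = 0.8758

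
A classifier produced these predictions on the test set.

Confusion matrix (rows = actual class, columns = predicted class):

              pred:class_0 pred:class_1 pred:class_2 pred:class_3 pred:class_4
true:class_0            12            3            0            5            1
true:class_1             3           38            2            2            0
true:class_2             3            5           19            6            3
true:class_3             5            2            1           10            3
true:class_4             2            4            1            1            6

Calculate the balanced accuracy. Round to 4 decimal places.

0.5697

Balanced accuracy = mean of per-class recall.
  class_0: recall = 12/21 = 0.57143
  class_1: recall = 38/45 = 0.84444
  class_2: recall = 19/36 = 0.52778
  class_3: recall = 10/21 = 0.47619
  class_4: recall = 6/14 = 0.42857
Mean = (0.57143 + 0.84444 + 0.52778 + 0.47619 + 0.42857) / 5 = 0.5697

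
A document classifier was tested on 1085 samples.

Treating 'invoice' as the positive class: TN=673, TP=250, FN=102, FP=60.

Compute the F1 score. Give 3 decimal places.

0.755

Precision = TP/(TP+FP) = 250/310 = 0.8065
Recall = TP/(TP+FN) = 250/352 = 0.7102
F1 = 2·TP/(2·TP+FP+FN) = 500/662 = 0.755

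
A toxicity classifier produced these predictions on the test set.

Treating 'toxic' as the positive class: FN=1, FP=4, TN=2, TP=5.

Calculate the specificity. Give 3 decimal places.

0.333

Specificity = TN/(TN+FP) = 2/(2+4) = 0.333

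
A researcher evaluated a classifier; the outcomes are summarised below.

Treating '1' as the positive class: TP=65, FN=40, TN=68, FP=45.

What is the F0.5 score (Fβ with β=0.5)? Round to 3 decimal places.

0.596

Fβ = (1+β²)·TP / ((1+β²)·TP + β²·FN + FP), with β²=1/4
= 1.25·65 / (1.25·65 + 0.25·40 + 45) = 0.596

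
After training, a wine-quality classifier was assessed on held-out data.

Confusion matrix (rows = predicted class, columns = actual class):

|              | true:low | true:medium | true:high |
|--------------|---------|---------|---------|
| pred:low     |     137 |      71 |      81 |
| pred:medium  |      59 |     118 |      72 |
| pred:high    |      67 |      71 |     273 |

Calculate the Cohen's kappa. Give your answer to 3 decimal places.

0.317

Observed agreement pₒ = trace/N = 528/949 = 0.5564
Expected agreement pₑ = Σ (rowᵢ·colᵢ)/N² = (263·289 + 260·249 + 426·411)/949² = 0.3507
κ = (pₒ − pₑ)/(1 − pₑ) = (0.5564 − 0.3507)/(1 − 0.3507) = 0.317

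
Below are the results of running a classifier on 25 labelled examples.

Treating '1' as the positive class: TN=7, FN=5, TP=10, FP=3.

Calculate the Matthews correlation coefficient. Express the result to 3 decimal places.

MCC = (TP·TN − FP·FN) / √((TP+FP)(TP+FN)(TN+FP)(TN+FN))
Numerator = 10·7 − 3·5 = 55
Denominator = √(13·15·10·12) = √23400 = 152.9706
MCC = 55 / 152.9706 = 0.360

0.360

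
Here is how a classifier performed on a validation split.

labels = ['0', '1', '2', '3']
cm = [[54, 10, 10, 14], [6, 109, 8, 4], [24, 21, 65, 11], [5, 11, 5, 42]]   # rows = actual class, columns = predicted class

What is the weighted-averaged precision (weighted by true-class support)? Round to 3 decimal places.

Per-class precision (TP/(TP+FP)):
  0: TP=54, FP=6+24+5=35 → 54/89 = 0.6067
  1: TP=109, FP=10+21+11=42 → 109/151 = 0.7219
  2: TP=65, FP=10+8+5=23 → 65/88 = 0.7386
  3: TP=42, FP=14+4+11=29 → 42/71 = 0.5915
Weighted-precision = Σ (supportᵢ/N)·precisionᵢ with N=399: (88/399)·0.6067 + (127/399)·0.7219 + (121/399)·0.7386 + (63/399)·0.5915 = 0.681

0.681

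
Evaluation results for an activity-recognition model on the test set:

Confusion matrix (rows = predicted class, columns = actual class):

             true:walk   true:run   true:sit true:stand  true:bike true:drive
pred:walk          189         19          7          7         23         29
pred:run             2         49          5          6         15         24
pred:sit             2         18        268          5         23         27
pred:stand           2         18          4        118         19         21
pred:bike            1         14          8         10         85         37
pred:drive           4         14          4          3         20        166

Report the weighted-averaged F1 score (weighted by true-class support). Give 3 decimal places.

Per-class F1 score (2·TP/(2·TP+FP+FN)):
  walk: TP=189, FP=19+7+7+23+29=85, FN=2+2+2+1+4=11 → 378/474 = 0.7975
  run: TP=49, FP=2+5+6+15+24=52, FN=19+18+18+14+14=83 → 98/233 = 0.4206
  sit: TP=268, FP=2+18+5+23+27=75, FN=7+5+4+8+4=28 → 536/639 = 0.8388
  stand: TP=118, FP=2+18+4+19+21=64, FN=7+6+5+10+3=31 → 236/331 = 0.7130
  bike: TP=85, FP=1+14+8+10+37=70, FN=23+15+23+19+20=100 → 170/340 = 0.5000
  drive: TP=166, FP=4+14+4+3+20=45, FN=29+24+27+21+37=138 → 332/515 = 0.6447
Weighted-F1 score = Σ (supportᵢ/N)·F1 scoreᵢ with N=1266: (200/1266)·0.7975 + (132/1266)·0.4206 + (296/1266)·0.8388 + (149/1266)·0.7130 + (185/1266)·0.5000 + (304/1266)·0.6447 = 0.678

0.678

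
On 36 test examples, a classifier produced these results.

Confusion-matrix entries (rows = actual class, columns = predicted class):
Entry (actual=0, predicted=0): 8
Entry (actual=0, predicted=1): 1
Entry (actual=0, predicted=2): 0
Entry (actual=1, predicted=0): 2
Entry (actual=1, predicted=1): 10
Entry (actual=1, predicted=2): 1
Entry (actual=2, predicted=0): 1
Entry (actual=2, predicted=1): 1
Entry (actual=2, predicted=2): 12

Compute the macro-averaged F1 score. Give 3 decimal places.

0.830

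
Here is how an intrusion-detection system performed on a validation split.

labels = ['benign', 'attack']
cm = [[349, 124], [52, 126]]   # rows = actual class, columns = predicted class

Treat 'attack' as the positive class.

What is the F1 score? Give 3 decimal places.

0.589

Precision = TP/(TP+FP) = 126/250 = 0.5040
Recall = TP/(TP+FN) = 126/178 = 0.7079
F1 = 2·TP/(2·TP+FP+FN) = 252/428 = 0.589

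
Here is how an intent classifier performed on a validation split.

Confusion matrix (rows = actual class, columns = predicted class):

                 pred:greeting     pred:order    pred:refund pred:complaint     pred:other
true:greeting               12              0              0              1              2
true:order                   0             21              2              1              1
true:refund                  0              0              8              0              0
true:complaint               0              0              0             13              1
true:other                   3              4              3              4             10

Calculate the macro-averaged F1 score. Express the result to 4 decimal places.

Per-class F1 score (2·TP/(2·TP+FP+FN)):
  greeting: TP=12, FP=0+0+0+3=3, FN=0+0+1+2=3 → 24/30 = 0.80000
  order: TP=21, FP=0+0+0+4=4, FN=0+2+1+1=4 → 42/50 = 0.84000
  refund: TP=8, FP=0+2+0+3=5, FN=0+0+0+0=0 → 16/21 = 0.76190
  complaint: TP=13, FP=1+1+0+4=6, FN=0+0+0+1=1 → 26/33 = 0.78788
  other: TP=10, FP=2+1+0+1=4, FN=3+4+3+4=14 → 20/38 = 0.52632
Macro-F1 score = mean = (0.80000 + 0.84000 + 0.76190 + 0.78788 + 0.52632) / 5 = 0.7432

0.7432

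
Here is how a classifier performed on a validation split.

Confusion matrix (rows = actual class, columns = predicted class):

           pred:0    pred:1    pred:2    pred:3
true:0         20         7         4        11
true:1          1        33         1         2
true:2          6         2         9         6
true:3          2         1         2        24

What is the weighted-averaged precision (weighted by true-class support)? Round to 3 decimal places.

0.660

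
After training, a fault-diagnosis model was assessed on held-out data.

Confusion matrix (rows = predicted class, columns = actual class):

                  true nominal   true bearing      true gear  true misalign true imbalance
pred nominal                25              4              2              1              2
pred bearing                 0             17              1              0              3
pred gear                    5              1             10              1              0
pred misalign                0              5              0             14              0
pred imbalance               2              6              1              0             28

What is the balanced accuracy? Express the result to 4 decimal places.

Balanced accuracy = mean of per-class recall.
  nominal: recall = 25/32 = 0.78125
  bearing: recall = 17/33 = 0.51515
  gear: recall = 10/14 = 0.71429
  misalign: recall = 14/16 = 0.87500
  imbalance: recall = 28/33 = 0.84848
Mean = (0.78125 + 0.51515 + 0.71429 + 0.87500 + 0.84848) / 5 = 0.7468

0.7468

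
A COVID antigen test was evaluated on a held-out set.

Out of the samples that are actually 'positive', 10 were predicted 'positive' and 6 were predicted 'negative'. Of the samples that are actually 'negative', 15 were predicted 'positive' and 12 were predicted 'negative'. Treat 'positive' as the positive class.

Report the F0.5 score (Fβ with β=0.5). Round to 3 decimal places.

0.431

Fβ = (1+β²)·TP / ((1+β²)·TP + β²·FN + FP), with β²=1/4
= 1.25·10 / (1.25·10 + 0.25·6 + 15) = 0.431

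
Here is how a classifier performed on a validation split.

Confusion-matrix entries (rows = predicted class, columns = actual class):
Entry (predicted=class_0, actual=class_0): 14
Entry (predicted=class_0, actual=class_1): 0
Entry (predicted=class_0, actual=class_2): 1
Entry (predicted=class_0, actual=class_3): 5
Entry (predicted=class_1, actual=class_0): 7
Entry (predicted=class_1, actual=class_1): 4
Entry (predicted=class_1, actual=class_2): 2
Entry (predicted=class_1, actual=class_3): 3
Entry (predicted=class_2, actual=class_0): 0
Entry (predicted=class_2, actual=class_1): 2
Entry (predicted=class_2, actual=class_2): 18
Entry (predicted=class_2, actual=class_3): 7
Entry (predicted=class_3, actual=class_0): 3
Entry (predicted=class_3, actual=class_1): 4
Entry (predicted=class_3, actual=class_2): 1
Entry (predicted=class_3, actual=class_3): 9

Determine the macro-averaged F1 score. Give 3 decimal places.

0.529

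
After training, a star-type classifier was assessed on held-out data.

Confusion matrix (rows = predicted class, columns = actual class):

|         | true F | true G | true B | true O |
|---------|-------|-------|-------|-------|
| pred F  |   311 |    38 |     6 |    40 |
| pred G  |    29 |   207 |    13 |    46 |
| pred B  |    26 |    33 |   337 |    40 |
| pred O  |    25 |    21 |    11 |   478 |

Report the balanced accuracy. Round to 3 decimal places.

0.799

Balanced accuracy = mean of per-class recall.
  F: recall = 311/391 = 0.7954
  G: recall = 207/299 = 0.6923
  B: recall = 337/367 = 0.9183
  O: recall = 478/604 = 0.7914
Mean = (0.7954 + 0.6923 + 0.9183 + 0.7914) / 4 = 0.799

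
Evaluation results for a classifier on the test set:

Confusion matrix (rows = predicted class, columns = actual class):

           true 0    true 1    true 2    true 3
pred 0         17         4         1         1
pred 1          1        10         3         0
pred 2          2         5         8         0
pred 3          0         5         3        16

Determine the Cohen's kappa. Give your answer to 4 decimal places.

0.5629

Observed agreement pₒ = trace/N = 51/76 = 0.67105
Expected agreement pₑ = Σ (rowᵢ·colᵢ)/N² = (20·23 + 24·14 + 15·15 + 17·24)/76² = 0.24740
κ = (pₒ − pₑ)/(1 − pₑ) = (0.67105 − 0.24740)/(1 − 0.24740) = 0.5629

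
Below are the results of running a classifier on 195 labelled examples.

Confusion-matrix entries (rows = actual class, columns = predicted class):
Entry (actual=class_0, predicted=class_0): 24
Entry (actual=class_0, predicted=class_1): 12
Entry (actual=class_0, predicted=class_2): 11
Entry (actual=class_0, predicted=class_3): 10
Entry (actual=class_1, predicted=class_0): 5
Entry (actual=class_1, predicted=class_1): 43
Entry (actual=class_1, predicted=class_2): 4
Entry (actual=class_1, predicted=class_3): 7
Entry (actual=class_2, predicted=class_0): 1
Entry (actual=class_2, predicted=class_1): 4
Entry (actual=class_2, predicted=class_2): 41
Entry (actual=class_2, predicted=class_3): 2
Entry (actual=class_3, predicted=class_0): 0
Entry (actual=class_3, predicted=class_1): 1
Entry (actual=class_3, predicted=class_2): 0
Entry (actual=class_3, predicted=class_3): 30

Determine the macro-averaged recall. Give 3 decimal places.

0.743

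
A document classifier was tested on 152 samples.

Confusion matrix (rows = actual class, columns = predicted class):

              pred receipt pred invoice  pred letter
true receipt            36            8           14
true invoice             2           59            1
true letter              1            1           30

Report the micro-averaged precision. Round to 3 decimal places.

0.822

Micro-averaging pools counts across classes: ΣTP=125, ΣFP=27, ΣFN=27.
Micro-precision = TP/(TP+FP) on pooled counts = 0.822 (equals overall accuracy in single-label multiclass).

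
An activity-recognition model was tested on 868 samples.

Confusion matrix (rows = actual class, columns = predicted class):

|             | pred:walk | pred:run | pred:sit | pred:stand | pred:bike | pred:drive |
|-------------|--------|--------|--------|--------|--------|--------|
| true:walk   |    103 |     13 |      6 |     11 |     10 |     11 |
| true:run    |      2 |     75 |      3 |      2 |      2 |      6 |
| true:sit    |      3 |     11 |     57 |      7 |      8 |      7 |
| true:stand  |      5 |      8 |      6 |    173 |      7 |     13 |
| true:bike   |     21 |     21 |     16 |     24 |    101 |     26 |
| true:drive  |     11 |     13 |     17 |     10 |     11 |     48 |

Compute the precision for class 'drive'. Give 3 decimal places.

Treat 'drive' as positive and all other classes as negative.
precision = TP/(TP+FP).
drive: TP=48, FP=11+6+7+13+26=63 → 48/111 = 0.4324

0.432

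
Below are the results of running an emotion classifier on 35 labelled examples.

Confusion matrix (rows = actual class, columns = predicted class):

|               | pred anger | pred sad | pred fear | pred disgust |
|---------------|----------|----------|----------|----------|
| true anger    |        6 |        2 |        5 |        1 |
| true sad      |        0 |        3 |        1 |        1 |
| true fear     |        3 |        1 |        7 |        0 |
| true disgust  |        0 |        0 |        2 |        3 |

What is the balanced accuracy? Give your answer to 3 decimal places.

0.566

Balanced accuracy = mean of per-class recall.
  anger: recall = 6/14 = 0.4286
  sad: recall = 3/5 = 0.6000
  fear: recall = 7/11 = 0.6364
  disgust: recall = 3/5 = 0.6000
Mean = (0.4286 + 0.6000 + 0.6364 + 0.6000) / 4 = 0.566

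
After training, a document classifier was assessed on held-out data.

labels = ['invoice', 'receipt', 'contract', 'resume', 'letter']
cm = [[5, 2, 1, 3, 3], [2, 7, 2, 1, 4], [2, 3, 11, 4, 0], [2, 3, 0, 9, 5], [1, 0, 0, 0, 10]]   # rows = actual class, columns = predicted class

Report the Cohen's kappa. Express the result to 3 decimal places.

Observed agreement pₒ = trace/N = 42/80 = 0.5250
Expected agreement pₑ = Σ (rowᵢ·colᵢ)/N² = (14·12 + 16·15 + 20·14 + 19·17 + 11·22)/80² = 0.1958
κ = (pₒ − pₑ)/(1 − pₑ) = (0.5250 − 0.1958)/(1 − 0.1958) = 0.409

0.409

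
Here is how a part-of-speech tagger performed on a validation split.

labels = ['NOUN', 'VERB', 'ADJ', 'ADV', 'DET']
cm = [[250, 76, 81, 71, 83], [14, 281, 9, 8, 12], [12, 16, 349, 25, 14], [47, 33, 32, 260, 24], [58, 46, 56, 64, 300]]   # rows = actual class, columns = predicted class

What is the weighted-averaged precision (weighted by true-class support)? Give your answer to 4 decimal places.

0.6522

Per-class precision (TP/(TP+FP)):
  NOUN: TP=250, FP=14+12+47+58=131 → 250/381 = 0.65617
  VERB: TP=281, FP=76+16+33+46=171 → 281/452 = 0.62168
  ADJ: TP=349, FP=81+9+32+56=178 → 349/527 = 0.66224
  ADV: TP=260, FP=71+8+25+64=168 → 260/428 = 0.60748
  DET: TP=300, FP=83+12+14+24=133 → 300/433 = 0.69284
Weighted-precision = Σ (supportᵢ/N)·precisionᵢ with N=2221: (561/2221)·0.65617 + (324/2221)·0.62168 + (416/2221)·0.66224 + (396/2221)·0.60748 + (524/2221)·0.69284 = 0.6522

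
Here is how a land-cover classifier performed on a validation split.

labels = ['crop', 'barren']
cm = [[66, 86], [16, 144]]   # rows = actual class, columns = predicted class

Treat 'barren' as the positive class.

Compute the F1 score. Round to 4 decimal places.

0.7385

Precision = TP/(TP+FP) = 144/230 = 0.6261
Recall = TP/(TP+FN) = 144/160 = 0.9000
F1 = 2·TP/(2·TP+FP+FN) = 288/390 = 0.7385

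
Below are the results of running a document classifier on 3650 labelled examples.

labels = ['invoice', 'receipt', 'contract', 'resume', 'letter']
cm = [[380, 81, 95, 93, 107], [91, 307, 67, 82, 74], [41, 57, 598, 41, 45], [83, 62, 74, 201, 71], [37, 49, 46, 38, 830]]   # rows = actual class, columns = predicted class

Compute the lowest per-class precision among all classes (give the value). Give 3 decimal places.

Per-class precision (TP/(TP+FP)):
  invoice: TP=380, FP=91+41+83+37=252 → 380/632 = 0.6013
  receipt: TP=307, FP=81+57+62+49=249 → 307/556 = 0.5522
  contract: TP=598, FP=95+67+74+46=282 → 598/880 = 0.6795
  resume: TP=201, FP=93+82+41+38=254 → 201/455 = 0.4418
  letter: TP=830, FP=107+74+45+71=297 → 830/1127 = 0.7365
Lowest is class 'resume' with precision = 0.442.

0.442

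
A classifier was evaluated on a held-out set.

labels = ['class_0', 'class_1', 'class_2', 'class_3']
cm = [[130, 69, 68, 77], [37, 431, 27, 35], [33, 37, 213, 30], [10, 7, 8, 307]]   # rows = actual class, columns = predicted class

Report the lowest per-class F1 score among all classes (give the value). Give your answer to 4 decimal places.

Per-class F1 score (2·TP/(2·TP+FP+FN)):
  class_0: TP=130, FP=37+33+10=80, FN=69+68+77=214 → 260/554 = 0.46931
  class_1: TP=431, FP=69+37+7=113, FN=37+27+35=99 → 862/1074 = 0.80261
  class_2: TP=213, FP=68+27+8=103, FN=33+37+30=100 → 426/629 = 0.67727
  class_3: TP=307, FP=77+35+30=142, FN=10+7+8=25 → 614/781 = 0.78617
Lowest is class 'class_0' with F1 score = 0.4693.

0.4693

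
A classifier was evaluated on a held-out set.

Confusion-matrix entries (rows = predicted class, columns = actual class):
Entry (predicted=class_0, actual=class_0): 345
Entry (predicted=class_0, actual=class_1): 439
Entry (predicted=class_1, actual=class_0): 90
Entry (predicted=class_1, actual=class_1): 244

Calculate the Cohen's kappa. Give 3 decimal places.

0.131

Observed agreement pₒ = trace/N = 589/1118 = 0.5268
Expected agreement pₑ = Σ (rowᵢ·colᵢ)/N² = (435·784 + 683·334)/1118² = 0.4554
κ = (pₒ − pₑ)/(1 − pₑ) = (0.5268 − 0.4554)/(1 − 0.4554) = 0.131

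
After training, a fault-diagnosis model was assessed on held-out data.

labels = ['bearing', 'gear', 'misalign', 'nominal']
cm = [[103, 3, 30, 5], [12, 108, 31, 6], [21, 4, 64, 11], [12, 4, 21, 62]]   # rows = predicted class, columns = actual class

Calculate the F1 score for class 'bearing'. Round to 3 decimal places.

0.713

One-vs-rest for 'bearing': TP = diagonal; FP = other classes predicted 'bearing'; FN = 'bearing' predicted as other.
F1 score = 2·TP/(2·TP+FP+FN).
bearing: TP=103, FP=3+30+5=38, FN=12+21+12=45 → 206/289 = 0.7128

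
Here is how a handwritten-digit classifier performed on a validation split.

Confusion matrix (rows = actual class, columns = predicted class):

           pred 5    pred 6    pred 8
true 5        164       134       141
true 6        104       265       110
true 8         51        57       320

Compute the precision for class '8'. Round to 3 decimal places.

Take TP from the diagonal, FP from the rest of the '8' prediction marginal, FN from the rest of the '8' actual marginal.
precision = TP/(TP+FP).
8: TP=320, FP=141+110=251 → 320/571 = 0.5604

0.560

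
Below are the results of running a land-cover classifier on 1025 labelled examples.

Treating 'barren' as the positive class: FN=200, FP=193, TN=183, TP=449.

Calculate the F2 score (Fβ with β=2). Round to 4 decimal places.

Fβ = (1+β²)·TP / ((1+β²)·TP + β²·FN + FP), with β²=4
= 5·449 / (5·449 + 4·200 + 193) = 0.6933

0.6933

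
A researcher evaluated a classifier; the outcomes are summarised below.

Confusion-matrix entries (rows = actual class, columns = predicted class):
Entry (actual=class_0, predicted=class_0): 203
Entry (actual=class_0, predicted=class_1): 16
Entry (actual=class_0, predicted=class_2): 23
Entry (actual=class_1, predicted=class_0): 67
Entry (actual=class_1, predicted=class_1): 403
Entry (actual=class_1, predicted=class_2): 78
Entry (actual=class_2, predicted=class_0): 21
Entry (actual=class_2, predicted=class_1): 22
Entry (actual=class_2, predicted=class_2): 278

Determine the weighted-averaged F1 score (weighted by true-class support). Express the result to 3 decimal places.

0.797

Per-class F1 score (2·TP/(2·TP+FP+FN)):
  class_0: TP=203, FP=67+21=88, FN=16+23=39 → 406/533 = 0.7617
  class_1: TP=403, FP=16+22=38, FN=67+78=145 → 806/989 = 0.8150
  class_2: TP=278, FP=23+78=101, FN=21+22=43 → 556/700 = 0.7943
Weighted-F1 score = Σ (supportᵢ/N)·F1 scoreᵢ with N=1111: (242/1111)·0.7617 + (548/1111)·0.8150 + (321/1111)·0.7943 = 0.797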